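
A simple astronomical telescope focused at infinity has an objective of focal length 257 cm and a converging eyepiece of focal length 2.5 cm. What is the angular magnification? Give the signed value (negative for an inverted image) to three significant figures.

-103

M = -f_obj/f_eye = -257/(2.5) = -102.800.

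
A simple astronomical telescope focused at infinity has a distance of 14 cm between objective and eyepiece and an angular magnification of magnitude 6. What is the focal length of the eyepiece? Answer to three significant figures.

In normal adjustment the tube length equals f_obj + f_eye and |M| = f_obj/f_eye.
So f_obj = 6 f_eye and 6 f_eye + f_eye = 14 cm, giving f_eye = 14/7 = 2.000 cm and f_obj = 12.000 cm.

2.00 cm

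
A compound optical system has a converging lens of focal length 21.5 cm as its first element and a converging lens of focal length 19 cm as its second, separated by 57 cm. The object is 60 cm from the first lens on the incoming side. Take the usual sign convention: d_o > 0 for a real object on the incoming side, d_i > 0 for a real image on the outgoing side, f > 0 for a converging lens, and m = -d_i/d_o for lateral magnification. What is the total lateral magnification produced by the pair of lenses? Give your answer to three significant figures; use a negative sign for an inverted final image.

First lens: d_i1 = 1/(1/21.5 - 1/60) = 33.506 cm.
m_1 = -(33.506)/60 = -0.5584.
The intermediate image is 33.506 cm to the right of lens 1, so d_o2 = L - d_i1 = 57 - 33.506 = 23.494 cm.
Second lens: d_i2 = 1/(1/19 - 1/(23.494)) = 99.338 cm.
m_2 = -(99.338)/(23.494) = -4.2283.
Total m = m_1 x m_2 = (-0.5584)(-4.2283) = 2.3613.

2.36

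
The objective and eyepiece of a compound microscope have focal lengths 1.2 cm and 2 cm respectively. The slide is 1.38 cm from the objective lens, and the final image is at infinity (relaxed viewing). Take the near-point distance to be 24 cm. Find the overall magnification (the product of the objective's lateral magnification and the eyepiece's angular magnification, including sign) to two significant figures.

Objective: 1/d_i = 1/f_obj - 1/d_o = 1/1.2 - 1/1.38 = 0.10870 cm^-1, so d_i = 9.200 cm.
m_obj = -d_i/d_o = -9.200/1.38 = -6.667.
Eyepiece angular magnification (image at infinity): M_eye = D/f_e = 24/2 = 12.000.
Overall M = m_obj x M_eye = (-6.667)(12.000) = -80.00.

-80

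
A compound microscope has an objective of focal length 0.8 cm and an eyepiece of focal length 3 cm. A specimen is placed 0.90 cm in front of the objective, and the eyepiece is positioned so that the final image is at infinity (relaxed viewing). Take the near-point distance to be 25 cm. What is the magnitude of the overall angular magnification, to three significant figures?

66.7

Objective: 1/d_i = 1/f_obj - 1/d_o = 1/0.8 - 1/0.90 = 0.13889 cm^-1, so d_i = 7.200 cm.
m_obj = -d_i/d_o = -7.200/0.90 = -8.000.
Eyepiece angular magnification (image at infinity): M_eye = D/f_e = 25/3 = 8.333.
Overall M = m_obj x M_eye = (-8.000)(8.333) = -66.67.
|M| = 66.67.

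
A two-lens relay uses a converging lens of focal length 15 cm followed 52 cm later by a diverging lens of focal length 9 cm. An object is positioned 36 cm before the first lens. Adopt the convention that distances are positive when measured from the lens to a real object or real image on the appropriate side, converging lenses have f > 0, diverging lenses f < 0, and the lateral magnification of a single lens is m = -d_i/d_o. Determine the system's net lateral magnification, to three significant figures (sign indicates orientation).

-0.182

Applying the thin-lens equation to the first lens, 1/15 = 1/36 + 1/d_i1, which gives d_i1 = 25.714 cm.
Its lateral magnification is m_1 = -d_i1/d_o1 = -(25.714)/36 = -0.7143.
Object distance for lens 2: d_o2 = 52 - 25.714 = 26.286 cm.
Applying the thin-lens equation again with f_2 = -9 cm and d_o2 = 26.286 cm gives d_i2 = -6.704 cm.
m_2 = -(-6.704)/(26.286) = 0.2551.
Total m = m_1 x m_2 = (-0.7143)(0.2551) = -0.1822.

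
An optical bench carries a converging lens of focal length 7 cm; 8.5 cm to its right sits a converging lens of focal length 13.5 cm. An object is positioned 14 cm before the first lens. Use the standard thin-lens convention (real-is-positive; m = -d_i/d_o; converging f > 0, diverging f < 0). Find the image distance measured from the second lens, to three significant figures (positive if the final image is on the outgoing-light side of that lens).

3.91 cm

Lens 1: 1/d_i1 = 1/f_1 - 1/d_o1 = 1/7 - 1/14 = 0.07143 cm^-1, so d_i1 = 14.000 cm.
Since 14.000 cm > 8.5 cm, the first image lies past the second lens and serves as a virtual object: d_o2 = L - d_i1 = -5.500 cm.
Lens 2: 1/d_i2 = 1/f_2 - 1/d_o2 = 1/13.5 - 1/(-5.500) = 0.25589 cm^-1, so d_i2 = 3.908 cm.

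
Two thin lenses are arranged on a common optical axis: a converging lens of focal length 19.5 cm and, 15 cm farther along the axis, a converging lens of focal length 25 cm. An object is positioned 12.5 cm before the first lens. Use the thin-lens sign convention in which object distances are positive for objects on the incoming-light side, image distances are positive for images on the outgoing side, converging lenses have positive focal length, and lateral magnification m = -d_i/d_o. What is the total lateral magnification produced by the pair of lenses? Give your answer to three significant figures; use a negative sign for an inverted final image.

Lens 1: 1/d_i1 = 1/f_1 - 1/d_o1 = 1/19.5 - 1/12.5 = -0.02872 cm^-1, so d_i1 = -34.821 cm.
m_1 = -(-34.821)/12.5 = 2.7857.
The intermediate image is virtual, 34.821 cm to the left of lens 1, so d_o2 = L - d_i1 = 15 - (-34.821) = 49.821 cm.
Lens 2: 1/d_i2 = 1/f_2 - 1/d_o2 = 1/25 - 1/(49.821) = 0.01993 cm^-1, so d_i2 = 50.180 cm.
m_2 = -(50.180)/(49.821) = -1.0072.
Total m = m_1 x m_2 = (2.7857)(-1.0072) = -2.8058.

-2.81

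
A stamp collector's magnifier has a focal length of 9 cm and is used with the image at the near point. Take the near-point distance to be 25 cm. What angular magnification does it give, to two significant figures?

M = 1 + D/f = 1 + 25/9 = 3.778.

3.8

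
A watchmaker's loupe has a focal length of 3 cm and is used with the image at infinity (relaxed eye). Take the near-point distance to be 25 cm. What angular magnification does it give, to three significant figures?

M = D/f = 25/3 = 8.333.

8.33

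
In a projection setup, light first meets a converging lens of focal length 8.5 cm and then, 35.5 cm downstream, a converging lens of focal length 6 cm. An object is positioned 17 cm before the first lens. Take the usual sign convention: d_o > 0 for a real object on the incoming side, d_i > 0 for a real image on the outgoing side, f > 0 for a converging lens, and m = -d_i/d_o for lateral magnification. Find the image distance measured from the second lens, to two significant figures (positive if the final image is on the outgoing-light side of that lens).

8.9 cm

First lens: d_i1 = 1/(1/8.5 - 1/17) = 17.000 cm.
That image sits 18.500 cm in front of the second lens, so d_o2 = 18.500 cm.
Second lens: d_i2 = 1/(1/6 - 1/(18.500)) = 8.880 cm.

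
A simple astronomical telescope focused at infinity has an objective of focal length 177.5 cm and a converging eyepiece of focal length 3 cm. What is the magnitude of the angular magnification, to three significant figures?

59.2

|M| = f_obj/|f_eye| = 177.5/3 = 59.167.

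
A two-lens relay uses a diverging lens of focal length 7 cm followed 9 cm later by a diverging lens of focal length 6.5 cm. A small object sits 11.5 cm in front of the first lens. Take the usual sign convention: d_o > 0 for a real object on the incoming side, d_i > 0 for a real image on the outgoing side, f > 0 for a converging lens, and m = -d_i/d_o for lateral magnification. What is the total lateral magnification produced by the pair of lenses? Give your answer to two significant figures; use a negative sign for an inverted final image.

Applying the thin-lens equation to the first lens, 1/(-7) = 1/11.5 + 1/d_i1, which gives d_i1 = -4.351 cm.
Its lateral magnification is m_1 = -d_i1/d_o1 = -(-4.351)/11.5 = 0.3784.
The intermediate image is virtual, 4.351 cm to the left of lens 1, so d_o2 = L - d_i1 = 9 - (-4.351) = 13.351 cm.
Applying the thin-lens equation again with f_2 = -6.5 cm and d_o2 = 13.351 cm gives d_i2 = -4.372 cm.
m_2 = -(-4.372)/(13.351) = 0.3274.
Overall magnification: m = m_1 m_2 = 0.1239.

0.12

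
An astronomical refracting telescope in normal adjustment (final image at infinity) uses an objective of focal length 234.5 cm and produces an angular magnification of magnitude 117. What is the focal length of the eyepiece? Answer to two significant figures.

|M| = f_obj/f_eye, so f_eye = f_obj/|M| = 234.5/117.0 = 2.004 cm.

2.0 cm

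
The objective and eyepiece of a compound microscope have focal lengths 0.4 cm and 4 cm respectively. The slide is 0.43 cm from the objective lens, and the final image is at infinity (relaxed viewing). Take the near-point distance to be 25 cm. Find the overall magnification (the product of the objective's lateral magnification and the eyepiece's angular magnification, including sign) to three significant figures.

Objective: 1/d_i = 1/f_obj - 1/d_o = 1/0.4 - 1/0.43 = 0.17442 cm^-1, so d_i = 5.733 cm.
m_obj = -d_i/d_o = -5.733/0.43 = -13.333.
Eyepiece angular magnification (image at infinity): M_eye = D/f_e = 25/4 = 6.250.
Overall M = m_obj x M_eye = (-13.333)(6.250) = -83.33.

-83.3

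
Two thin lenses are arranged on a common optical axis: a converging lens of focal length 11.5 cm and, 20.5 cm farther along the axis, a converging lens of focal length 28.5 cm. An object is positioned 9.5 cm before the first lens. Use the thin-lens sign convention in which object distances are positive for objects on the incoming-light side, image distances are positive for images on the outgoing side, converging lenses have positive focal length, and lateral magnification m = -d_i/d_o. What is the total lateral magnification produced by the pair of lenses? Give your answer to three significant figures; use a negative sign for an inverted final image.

Applying the thin-lens equation to the first lens, 1/11.5 = 1/9.5 + 1/d_i1, which gives d_i1 = -54.625 cm.
Its lateral magnification is m_1 = -d_i1/d_o1 = -(-54.625)/9.5 = 5.7500.
With d_i1 < 0 the first image is virtual and lies on the object side; the object distance for lens 2 is d_o2 = 20.5 - (-54.625) = 75.125 cm.
Applying the thin-lens equation again with f_2 = 28.5 cm and d_o2 = 75.125 cm gives d_i2 = 45.921 cm.
m_2 = -(45.921)/(75.125) = -0.6113.
The system's lateral magnification is m_1 m_2 = (5.7500)(-0.6113) = -3.5147.

-3.51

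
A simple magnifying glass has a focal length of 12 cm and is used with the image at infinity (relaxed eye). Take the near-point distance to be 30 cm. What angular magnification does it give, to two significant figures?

2.5

M = D/f = 30/12 = 2.500.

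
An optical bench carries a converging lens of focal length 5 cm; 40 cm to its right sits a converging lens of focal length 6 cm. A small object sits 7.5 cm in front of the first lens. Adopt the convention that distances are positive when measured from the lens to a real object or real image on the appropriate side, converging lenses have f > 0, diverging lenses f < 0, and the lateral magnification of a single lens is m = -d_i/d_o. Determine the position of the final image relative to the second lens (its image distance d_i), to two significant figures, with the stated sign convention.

7.9 cm

Applying the thin-lens equation to the first lens, 1/5 = 1/7.5 + 1/d_i1, which gives d_i1 = 15.000 cm.
The intermediate image is 15.000 cm to the right of lens 1, so d_o2 = L - d_i1 = 40 - 15.000 = 25.000 cm.
Applying the thin-lens equation again with f_2 = 6 cm and d_o2 = 25.000 cm gives d_i2 = 7.895 cm.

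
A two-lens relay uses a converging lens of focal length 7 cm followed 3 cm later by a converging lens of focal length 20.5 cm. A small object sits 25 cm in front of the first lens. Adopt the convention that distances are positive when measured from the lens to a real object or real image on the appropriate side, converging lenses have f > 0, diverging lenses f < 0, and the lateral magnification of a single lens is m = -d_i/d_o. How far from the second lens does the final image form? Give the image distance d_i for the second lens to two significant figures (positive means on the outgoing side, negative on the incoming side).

First lens: d_i1 = 1/(1/7 - 1/25) = 9.722 cm.
This image would form 9.722 cm past lens 1, i.e. 6.722 cm beyond lens 2, so it is a virtual object for lens 2: d_o2 = 3 - 9.722 = -6.722 cm.
Second lens: d_i2 = 1/(1/20.5 - 1/(-6.722)) = 5.062 cm.

5.1 cm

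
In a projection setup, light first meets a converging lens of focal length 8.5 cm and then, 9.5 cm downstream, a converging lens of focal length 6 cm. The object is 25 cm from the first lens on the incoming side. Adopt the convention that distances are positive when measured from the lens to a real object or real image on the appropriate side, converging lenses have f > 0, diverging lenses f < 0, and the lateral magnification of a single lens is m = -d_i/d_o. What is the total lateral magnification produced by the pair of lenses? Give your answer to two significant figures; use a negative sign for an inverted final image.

Applying the thin-lens equation to the first lens, 1/8.5 = 1/25 + 1/d_i1, which gives d_i1 = 12.879 cm.
Its lateral magnification is m_1 = -d_i1/d_o1 = -(12.879)/25 = -0.5152.
Since 12.879 cm > 9.5 cm, the first image lies past the second lens and serves as a virtual object: d_o2 = L - d_i1 = -3.379 cm.
Applying the thin-lens equation again with f_2 = 6 cm and d_o2 = -3.379 cm gives d_i2 = 2.162 cm.
m_2 = -(2.162)/(-3.379) = 0.6397.
The system's lateral magnification is m_1 m_2 = (-0.5152)(0.6397) = -0.3296.

-0.33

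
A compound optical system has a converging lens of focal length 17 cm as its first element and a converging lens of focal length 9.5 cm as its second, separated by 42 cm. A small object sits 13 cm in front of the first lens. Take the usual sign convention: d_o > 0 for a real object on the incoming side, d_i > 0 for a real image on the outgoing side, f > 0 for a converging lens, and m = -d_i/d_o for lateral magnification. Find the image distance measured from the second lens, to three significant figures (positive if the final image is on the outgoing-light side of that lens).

First lens: d_i1 = 1/(1/17 - 1/13) = -55.250 cm.
The intermediate image is virtual, 55.250 cm to the left of lens 1, so d_o2 = L - d_i1 = 42 - (-55.250) = 97.250 cm.
Second lens: d_i2 = 1/(1/9.5 - 1/(97.250)) = 10.528 cm.

10.5 cm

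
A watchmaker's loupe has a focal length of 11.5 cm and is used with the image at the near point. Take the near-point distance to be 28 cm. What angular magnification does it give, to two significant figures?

M = 1 + D/f = 1 + 28/11.5 = 3.435.

3.4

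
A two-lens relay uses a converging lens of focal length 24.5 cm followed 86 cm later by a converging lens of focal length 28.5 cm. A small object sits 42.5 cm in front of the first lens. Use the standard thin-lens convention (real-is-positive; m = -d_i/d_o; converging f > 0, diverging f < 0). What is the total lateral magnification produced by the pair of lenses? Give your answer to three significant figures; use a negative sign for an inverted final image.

-112

Applying the thin-lens equation to the first lens, 1/24.5 = 1/42.5 + 1/d_i1, which gives d_i1 = 57.847 cm.
Its lateral magnification is m_1 = -d_i1/d_o1 = -(57.847)/42.5 = -1.3611.
The intermediate image is 57.847 cm to the right of lens 1, so d_o2 = L - d_i1 = 86 - 57.847 = 28.153 cm.
Applying the thin-lens equation again with f_2 = 28.5 cm and d_o2 = 28.153 cm gives d_i2 = -2310.780 cm.
m_2 = -(-2310.780)/(28.153) = 82.0800.
Overall magnification: m = m_1 m_2 = -111.7200.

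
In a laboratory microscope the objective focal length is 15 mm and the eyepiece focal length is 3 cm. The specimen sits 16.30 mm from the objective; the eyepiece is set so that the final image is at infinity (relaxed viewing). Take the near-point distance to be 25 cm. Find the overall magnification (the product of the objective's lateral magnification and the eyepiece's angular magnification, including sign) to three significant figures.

-96.2

Convert to cm: f_obj = 15 mm = 1.5 cm; d_o = 16.30 mm = 1.63 cm.
Objective: 1/d_i = 1/f_obj - 1/d_o = 1/1.5 - 1/1.63 = 0.05317 cm^-1, so d_i = 18.808 cm.
m_obj = -d_i/d_o = -18.808/1.63 = -11.538.
Eyepiece angular magnification (image at infinity): M_eye = D/f_e = 25/3 = 8.333.
Overall M = m_obj x M_eye = (-11.538)(8.333) = -96.15.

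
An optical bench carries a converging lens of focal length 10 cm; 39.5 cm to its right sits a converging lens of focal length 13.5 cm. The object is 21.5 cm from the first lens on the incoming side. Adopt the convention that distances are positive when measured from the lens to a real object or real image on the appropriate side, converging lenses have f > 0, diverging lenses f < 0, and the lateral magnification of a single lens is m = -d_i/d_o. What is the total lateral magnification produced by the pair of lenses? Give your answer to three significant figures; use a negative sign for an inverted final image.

1.61

Applying the thin-lens equation to the first lens, 1/10 = 1/21.5 + 1/d_i1, which gives d_i1 = 18.696 cm.
Its lateral magnification is m_1 = -d_i1/d_o1 = -(18.696)/21.5 = -0.8696.
The intermediate image is 18.696 cm to the right of lens 1, so d_o2 = L - d_i1 = 39.5 - 18.696 = 20.804 cm.
Applying the thin-lens equation again with f_2 = 13.5 cm and d_o2 = 20.804 cm gives d_i2 = 38.451 cm.
m_2 = -(38.451)/(20.804) = -1.8482.
The system's lateral magnification is m_1 m_2 = (-0.8696)(-1.8482) = 1.6071.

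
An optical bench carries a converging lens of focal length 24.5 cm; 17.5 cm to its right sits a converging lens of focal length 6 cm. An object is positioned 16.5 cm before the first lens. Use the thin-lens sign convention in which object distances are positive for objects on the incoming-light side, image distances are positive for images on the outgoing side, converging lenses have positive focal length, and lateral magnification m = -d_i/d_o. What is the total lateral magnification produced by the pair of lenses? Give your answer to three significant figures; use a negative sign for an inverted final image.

Applying the thin-lens equation to the first lens, 1/24.5 = 1/16.5 + 1/d_i1, which gives d_i1 = -50.531 cm.
Its lateral magnification is m_1 = -d_i1/d_o1 = -(-50.531)/16.5 = 3.0625.
With d_i1 < 0 the first image is virtual and lies on the object side; the object distance for lens 2 is d_o2 = 17.5 - (-50.531) = 68.031 cm.
Applying the thin-lens equation again with f_2 = 6 cm and d_o2 = 68.031 cm gives d_i2 = 6.580 cm.
m_2 = -(6.580)/(68.031) = -0.0967.
Total m = m_1 x m_2 = (3.0625)(-0.0967) = -0.2962.

-0.296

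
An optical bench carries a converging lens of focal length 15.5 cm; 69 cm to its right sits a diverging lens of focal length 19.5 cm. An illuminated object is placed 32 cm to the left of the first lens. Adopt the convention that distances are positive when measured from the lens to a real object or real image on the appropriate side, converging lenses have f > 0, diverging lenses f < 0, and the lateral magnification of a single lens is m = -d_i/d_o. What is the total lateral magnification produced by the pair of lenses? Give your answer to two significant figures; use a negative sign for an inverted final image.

-0.31

Applying the thin-lens equation to the first lens, 1/15.5 = 1/32 + 1/d_i1, which gives d_i1 = 30.061 cm.
Its lateral magnification is m_1 = -d_i1/d_o1 = -(30.061)/32 = -0.9394.
Object distance for lens 2: d_o2 = 69 - 30.061 = 38.939 cm.
Applying the thin-lens equation again with f_2 = -19.5 cm and d_o2 = 38.939 cm gives d_i2 = -12.993 cm.
m_2 = -(-12.993)/(38.939) = 0.3337.
The system's lateral magnification is m_1 m_2 = (-0.9394)(0.3337) = -0.3135.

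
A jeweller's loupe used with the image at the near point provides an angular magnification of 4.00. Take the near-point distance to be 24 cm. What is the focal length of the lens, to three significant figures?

8.00 cm

For the image at the near point, M = 1 + D/f.
f = D/(M - 1) = 24/(4.0 - 1) = 8.000 cm.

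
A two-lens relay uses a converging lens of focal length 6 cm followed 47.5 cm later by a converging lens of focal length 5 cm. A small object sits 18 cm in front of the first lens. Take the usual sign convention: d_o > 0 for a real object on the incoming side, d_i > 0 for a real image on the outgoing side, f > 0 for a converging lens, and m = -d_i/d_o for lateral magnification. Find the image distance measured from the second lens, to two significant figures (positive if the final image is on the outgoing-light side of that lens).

5.7 cm

First lens: d_i1 = 1/(1/6 - 1/18) = 9.000 cm.
The intermediate image is 9.000 cm to the right of lens 1, so d_o2 = L - d_i1 = 47.5 - 9.000 = 38.500 cm.
Second lens: d_i2 = 1/(1/5 - 1/(38.500)) = 5.746 cm.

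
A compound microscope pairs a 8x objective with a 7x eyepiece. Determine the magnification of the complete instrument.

The overall magnification of a compound microscope is the product of the objective and eyepiece magnifications:
M = M_obj x M_eye = 8 x 7 = 56.

56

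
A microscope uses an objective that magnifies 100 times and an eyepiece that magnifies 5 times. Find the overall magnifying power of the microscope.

The overall magnification of a compound microscope is the product of the objective and eyepiece magnifications:
M = M_obj x M_eye = 100 x 5 = 500.

500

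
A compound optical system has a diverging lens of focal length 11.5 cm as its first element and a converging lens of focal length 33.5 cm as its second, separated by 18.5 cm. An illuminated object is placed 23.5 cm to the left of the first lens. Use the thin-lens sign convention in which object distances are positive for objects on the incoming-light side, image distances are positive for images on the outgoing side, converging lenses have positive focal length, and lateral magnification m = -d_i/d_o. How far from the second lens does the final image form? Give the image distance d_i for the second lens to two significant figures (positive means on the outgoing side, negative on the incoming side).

-120 cm

Lens 1: 1/d_i1 = 1/f_1 - 1/d_o1 = 1/(-11.5) - 1/23.5 = -0.12951 cm^-1, so d_i1 = -7.721 cm.
With d_i1 < 0 the first image is virtual and lies on the object side; the object distance for lens 2 is d_o2 = 18.5 - (-7.721) = 26.221 cm.
Lens 2: 1/d_i2 = 1/f_2 - 1/d_o2 = 1/33.5 - 1/(26.221) = -0.00829 cm^-1, so d_i2 = -120.685 cm.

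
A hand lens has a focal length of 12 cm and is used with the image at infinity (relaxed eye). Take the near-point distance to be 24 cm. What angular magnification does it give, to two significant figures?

M = D/f = 24/12 = 2.000.

2.0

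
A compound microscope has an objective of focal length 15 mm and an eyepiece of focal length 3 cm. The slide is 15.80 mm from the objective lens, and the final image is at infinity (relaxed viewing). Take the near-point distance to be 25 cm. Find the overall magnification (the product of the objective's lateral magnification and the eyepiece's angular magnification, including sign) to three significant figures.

Convert to cm: f_obj = 15 mm = 1.5 cm; d_o = 15.80 mm = 1.58 cm.
Objective: 1/d_i = 1/f_obj - 1/d_o = 1/1.5 - 1/1.58 = 0.03376 cm^-1, so d_i = 29.625 cm.
m_obj = -d_i/d_o = -29.625/1.58 = -18.750.
Eyepiece angular magnification (image at infinity): M_eye = D/f_e = 25/3 = 8.333.
Overall M = m_obj x M_eye = (-18.750)(8.333) = -156.25.

-156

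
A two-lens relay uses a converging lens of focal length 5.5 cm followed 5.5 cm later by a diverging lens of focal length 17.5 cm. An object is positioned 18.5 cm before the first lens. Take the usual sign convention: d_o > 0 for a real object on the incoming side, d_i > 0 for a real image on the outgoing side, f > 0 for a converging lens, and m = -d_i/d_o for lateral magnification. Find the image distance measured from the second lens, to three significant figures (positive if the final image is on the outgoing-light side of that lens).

2.68 cm

Applying the thin-lens equation to the first lens, 1/5.5 = 1/18.5 + 1/d_i1, which gives d_i1 = 7.827 cm.
This image would form 7.827 cm past lens 1, i.e. 2.327 cm beyond lens 2, so it is a virtual object for lens 2: d_o2 = 5.5 - 7.827 = -2.327 cm.
Applying the thin-lens equation again with f_2 = -17.5 cm and d_o2 = -2.327 cm gives d_i2 = 2.684 cm.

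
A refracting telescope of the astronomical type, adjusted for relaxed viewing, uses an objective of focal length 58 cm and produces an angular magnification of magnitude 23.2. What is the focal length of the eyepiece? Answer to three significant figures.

2.50 cm

|M| = f_obj/f_eye, so f_eye = f_obj/|M| = 58/23.2 = 2.500 cm.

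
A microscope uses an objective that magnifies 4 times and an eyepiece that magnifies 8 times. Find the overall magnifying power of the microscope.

The overall magnification of a compound microscope is the product of the objective and eyepiece magnifications:
M = M_obj x M_eye = 4 x 8 = 32.

32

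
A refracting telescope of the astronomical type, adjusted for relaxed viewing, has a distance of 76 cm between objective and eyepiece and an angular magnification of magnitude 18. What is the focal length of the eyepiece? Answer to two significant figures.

4.0 cm

In normal adjustment the tube length equals f_obj + f_eye and |M| = f_obj/f_eye.
So f_obj = 18 f_eye and 18 f_eye + f_eye = 76 cm, giving f_eye = 76/19 = 4.000 cm and f_obj = 72.000 cm.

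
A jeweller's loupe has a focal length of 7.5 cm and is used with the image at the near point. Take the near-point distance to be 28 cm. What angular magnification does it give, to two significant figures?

M = 1 + D/f = 1 + 28/7.5 = 4.733.

4.7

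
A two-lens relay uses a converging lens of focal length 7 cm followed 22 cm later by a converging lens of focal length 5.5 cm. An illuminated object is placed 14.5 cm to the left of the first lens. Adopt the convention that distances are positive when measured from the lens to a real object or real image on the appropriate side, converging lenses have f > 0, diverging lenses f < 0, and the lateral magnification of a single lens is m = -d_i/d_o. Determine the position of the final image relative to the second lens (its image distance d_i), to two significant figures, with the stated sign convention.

16 cm

Lens 1: 1/d_i1 = 1/f_1 - 1/d_o1 = 1/7 - 1/14.5 = 0.07389 cm^-1, so d_i1 = 13.533 cm.
The intermediate image is 13.533 cm to the right of lens 1, so d_o2 = L - d_i1 = 22 - 13.533 = 8.467 cm.
Lens 2: 1/d_i2 = 1/f_2 - 1/d_o2 = 1/5.5 - 1/(8.467) = 0.06371 cm^-1, so d_i2 = 15.697 cm.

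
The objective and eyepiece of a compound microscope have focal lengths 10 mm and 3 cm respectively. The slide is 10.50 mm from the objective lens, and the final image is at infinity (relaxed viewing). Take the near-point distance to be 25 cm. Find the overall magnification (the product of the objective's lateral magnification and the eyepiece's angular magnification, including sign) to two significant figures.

Convert to cm: f_obj = 10 mm = 1 cm; d_o = 10.50 mm = 1.05 cm.
Objective: 1/d_i = 1/f_obj - 1/d_o = 1/1 - 1/1.05 = 0.04762 cm^-1, so d_i = 21.000 cm.
m_obj = -d_i/d_o = -21.000/1.05 = -20.000.
Eyepiece angular magnification (image at infinity): M_eye = D/f_e = 25/3 = 8.333.
Overall M = m_obj x M_eye = (-20.000)(8.333) = -166.67.

-170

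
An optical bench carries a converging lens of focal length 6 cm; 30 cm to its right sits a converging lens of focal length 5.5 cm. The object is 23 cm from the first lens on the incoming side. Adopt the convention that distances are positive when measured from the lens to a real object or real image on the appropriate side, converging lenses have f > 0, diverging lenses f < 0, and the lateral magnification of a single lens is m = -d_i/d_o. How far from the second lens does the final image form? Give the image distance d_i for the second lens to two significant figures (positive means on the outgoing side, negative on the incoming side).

7.3 cm

Applying the thin-lens equation to the first lens, 1/6 = 1/23 + 1/d_i1, which gives d_i1 = 8.118 cm.
Object distance for lens 2: d_o2 = 30 - 8.118 = 21.882 cm.
Applying the thin-lens equation again with f_2 = 5.5 cm and d_o2 = 21.882 cm gives d_i2 = 7.346 cm.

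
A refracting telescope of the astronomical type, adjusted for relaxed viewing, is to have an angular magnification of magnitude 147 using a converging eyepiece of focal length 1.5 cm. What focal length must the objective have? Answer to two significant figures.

|M| = f_obj/|f_eye|, so f_obj = |M| x |f_eye| = 147.0 x 1.5 = 220.500 cm.

220 cm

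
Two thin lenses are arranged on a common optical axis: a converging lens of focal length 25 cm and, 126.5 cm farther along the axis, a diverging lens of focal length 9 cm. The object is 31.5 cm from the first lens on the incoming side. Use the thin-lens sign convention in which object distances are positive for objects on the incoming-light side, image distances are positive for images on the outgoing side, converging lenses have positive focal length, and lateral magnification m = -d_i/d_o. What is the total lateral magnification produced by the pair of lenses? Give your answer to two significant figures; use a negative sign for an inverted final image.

Lens 1: 1/d_i1 = 1/f_1 - 1/d_o1 = 1/25 - 1/31.5 = 0.00825 cm^-1, so d_i1 = 121.154 cm.
m_1 = -(121.154)/31.5 = -3.8462.
That image sits 5.346 cm in front of the second lens, so d_o2 = 5.346 cm.
Lens 2: 1/d_i2 = 1/f_2 - 1/d_o2 = 1/(-9) - 1/(5.346) = -0.29816 cm^-1, so d_i2 = -3.354 cm.
m_2 = -(-3.354)/(5.346) = 0.6273.
Total m = m_1 x m_2 = (-3.8462)(0.6273) = -2.4129.

-2.4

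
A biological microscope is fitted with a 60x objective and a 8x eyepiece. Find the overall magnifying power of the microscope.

The overall magnification of a compound microscope is the product of the objective and eyepiece magnifications:
M = M_obj x M_eye = 60 x 8 = 480.

480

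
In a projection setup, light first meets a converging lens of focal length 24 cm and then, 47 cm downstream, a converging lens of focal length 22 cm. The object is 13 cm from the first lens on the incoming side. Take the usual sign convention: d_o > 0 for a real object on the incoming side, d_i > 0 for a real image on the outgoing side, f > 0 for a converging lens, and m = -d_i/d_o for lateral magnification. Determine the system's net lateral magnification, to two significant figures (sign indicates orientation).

Applying the thin-lens equation to the first lens, 1/24 = 1/13 + 1/d_i1, which gives d_i1 = -28.364 cm.
Its lateral magnification is m_1 = -d_i1/d_o1 = -(-28.364)/13 = 2.1818.
The intermediate image is virtual, 28.364 cm to the left of lens 1, so d_o2 = L - d_i1 = 47 - (-28.364) = 75.364 cm.
Applying the thin-lens equation again with f_2 = 22 cm and d_o2 = 75.364 cm gives d_i2 = 31.070 cm.
m_2 = -(31.070)/(75.364) = -0.4123.
Total m = m_1 x m_2 = (2.1818)(-0.4123) = -0.8995.

-0.90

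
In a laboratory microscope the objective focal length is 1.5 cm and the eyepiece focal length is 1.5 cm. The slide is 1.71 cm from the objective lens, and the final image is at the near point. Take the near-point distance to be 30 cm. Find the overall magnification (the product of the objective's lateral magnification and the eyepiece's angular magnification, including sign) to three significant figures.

Objective: 1/d_i = 1/f_obj - 1/d_o = 1/1.5 - 1/1.71 = 0.08187 cm^-1, so d_i = 12.214 cm.
m_obj = -d_i/d_o = -12.214/1.71 = -7.143.
Eyepiece angular magnification (image at near point): M_eye = 1 + D/f_e = 1 + 30/1.5 = 21.000.
Overall M = m_obj x M_eye = (-7.143)(21.000) = -150.00.

-150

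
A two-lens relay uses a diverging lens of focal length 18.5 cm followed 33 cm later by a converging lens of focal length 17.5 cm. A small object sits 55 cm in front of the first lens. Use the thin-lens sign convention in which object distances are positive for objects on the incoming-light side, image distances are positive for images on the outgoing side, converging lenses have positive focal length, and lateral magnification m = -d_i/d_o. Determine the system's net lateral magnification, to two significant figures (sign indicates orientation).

Applying the thin-lens equation to the first lens, 1/(-18.5) = 1/55 + 1/d_i1, which gives d_i1 = -13.844 cm.
Its lateral magnification is m_1 = -d_i1/d_o1 = -(-13.844)/55 = 0.2517.
The intermediate image is virtual, 13.844 cm to the left of lens 1, so d_o2 = L - d_i1 = 33 - (-13.844) = 46.844 cm.
Applying the thin-lens equation again with f_2 = 17.5 cm and d_o2 = 46.844 cm gives d_i2 = 27.937 cm.
m_2 = -(27.937)/(46.844) = -0.5964.
Total m = m_1 x m_2 = (0.2517)(-0.5964) = -0.1501.

-0.15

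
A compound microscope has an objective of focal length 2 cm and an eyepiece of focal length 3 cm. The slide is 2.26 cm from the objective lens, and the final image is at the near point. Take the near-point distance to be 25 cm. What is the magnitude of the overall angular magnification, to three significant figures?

71.8

Objective: 1/d_i = 1/f_obj - 1/d_o = 1/2 - 1/2.26 = 0.05752 cm^-1, so d_i = 17.385 cm.
m_obj = -d_i/d_o = -17.385/2.26 = -7.692.
Eyepiece angular magnification (image at near point): M_eye = 1 + D/f_e = 1 + 25/3 = 9.333.
Overall M = m_obj x M_eye = (-7.692)(9.333) = -71.79.
|M| = 71.79.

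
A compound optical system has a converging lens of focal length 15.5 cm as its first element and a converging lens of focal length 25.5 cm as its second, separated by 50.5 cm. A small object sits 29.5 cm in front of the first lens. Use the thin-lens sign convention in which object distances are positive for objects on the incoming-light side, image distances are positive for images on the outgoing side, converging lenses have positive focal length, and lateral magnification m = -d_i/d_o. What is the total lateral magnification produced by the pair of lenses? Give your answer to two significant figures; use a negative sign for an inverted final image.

First lens: d_i1 = 1/(1/15.5 - 1/29.5) = 32.661 cm.
m_1 = -(32.661)/29.5 = -1.1071.
Object distance for lens 2: d_o2 = 50.5 - 32.661 = 17.839 cm.
Second lens: d_i2 = 1/(1/25.5 - 1/(17.839)) = -59.381 cm.
m_2 = -(-59.381)/(17.839) = 3.3287.
The system's lateral magnification is m_1 m_2 = (-1.1071)(3.3287) = -3.6853.

-3.7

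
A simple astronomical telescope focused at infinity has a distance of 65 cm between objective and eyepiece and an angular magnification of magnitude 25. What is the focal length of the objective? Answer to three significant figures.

62.5 cm

In normal adjustment the tube length equals f_obj + f_eye and |M| = f_obj/f_eye.
So f_obj = 25 f_eye and 25 f_eye + f_eye = 65 cm, giving f_eye = 65/26 = 2.500 cm and f_obj = 62.500 cm.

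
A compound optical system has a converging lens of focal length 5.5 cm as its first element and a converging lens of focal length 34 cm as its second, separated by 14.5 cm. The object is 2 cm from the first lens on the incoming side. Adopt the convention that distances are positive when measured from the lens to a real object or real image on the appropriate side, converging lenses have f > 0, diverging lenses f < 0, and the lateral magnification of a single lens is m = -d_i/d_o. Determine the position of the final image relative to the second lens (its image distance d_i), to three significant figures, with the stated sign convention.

-36.7 cm

Applying the thin-lens equation to the first lens, 1/5.5 = 1/2 + 1/d_i1, which gives d_i1 = -3.143 cm.
With d_i1 < 0 the first image is virtual and lies on the object side; the object distance for lens 2 is d_o2 = 14.5 - (-3.143) = 17.643 cm.
Applying the thin-lens equation again with f_2 = 34 cm and d_o2 = 17.643 cm gives d_i2 = -36.672 cm.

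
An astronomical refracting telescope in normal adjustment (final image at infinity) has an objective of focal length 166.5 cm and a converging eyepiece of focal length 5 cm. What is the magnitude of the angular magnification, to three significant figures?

33.3

|M| = f_obj/|f_eye| = 166.5/5 = 33.300.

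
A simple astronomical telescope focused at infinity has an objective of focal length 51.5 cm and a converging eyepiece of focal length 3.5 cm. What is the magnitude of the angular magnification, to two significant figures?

15

|M| = f_obj/|f_eye| = 51.5/3.5 = 14.714.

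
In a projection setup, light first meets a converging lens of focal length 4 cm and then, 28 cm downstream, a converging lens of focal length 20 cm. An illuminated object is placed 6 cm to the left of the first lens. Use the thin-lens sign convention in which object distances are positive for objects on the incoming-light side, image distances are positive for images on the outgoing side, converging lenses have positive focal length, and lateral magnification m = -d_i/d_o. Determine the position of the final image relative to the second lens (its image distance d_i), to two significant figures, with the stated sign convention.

First lens: d_i1 = 1/(1/4 - 1/6) = 12.000 cm.
The intermediate image is 12.000 cm to the right of lens 1, so d_o2 = L - d_i1 = 28 - 12.000 = 16.000 cm.
Second lens: d_i2 = 1/(1/20 - 1/(16.000)) = -80.000 cm.

-80 cm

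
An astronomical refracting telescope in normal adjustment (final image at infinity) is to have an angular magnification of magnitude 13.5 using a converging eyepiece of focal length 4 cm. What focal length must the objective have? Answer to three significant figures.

54.0 cm

|M| = f_obj/|f_eye|, so f_obj = |M| x |f_eye| = 13.5 x 4 = 54.000 cm.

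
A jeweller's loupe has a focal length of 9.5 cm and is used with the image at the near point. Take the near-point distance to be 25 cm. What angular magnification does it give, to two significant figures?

M = 1 + D/f = 1 + 25/9.5 = 3.632.

3.6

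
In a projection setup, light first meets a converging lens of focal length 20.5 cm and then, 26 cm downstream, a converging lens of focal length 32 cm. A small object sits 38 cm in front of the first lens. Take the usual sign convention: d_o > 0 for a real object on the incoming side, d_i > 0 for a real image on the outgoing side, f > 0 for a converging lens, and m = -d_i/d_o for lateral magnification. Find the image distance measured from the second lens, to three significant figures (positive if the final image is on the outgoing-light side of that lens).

11.7 cm

Lens 1: 1/d_i1 = 1/f_1 - 1/d_o1 = 1/20.5 - 1/38 = 0.02246 cm^-1, so d_i1 = 44.514 cm.
This image would form 44.514 cm past lens 1, i.e. 18.514 cm beyond lens 2, so it is a virtual object for lens 2: d_o2 = 26 - 44.514 = -18.514 cm.
Lens 2: 1/d_i2 = 1/f_2 - 1/d_o2 = 1/32 - 1/(-18.514) = 0.08526 cm^-1, so d_i2 = 11.729 cm.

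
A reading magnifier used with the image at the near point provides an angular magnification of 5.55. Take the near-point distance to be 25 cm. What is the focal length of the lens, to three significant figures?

5.49 cm

For the image at the near point, M = 1 + D/f.
f = D/(M - 1) = 25/(5.55 - 1) = 5.495 cm.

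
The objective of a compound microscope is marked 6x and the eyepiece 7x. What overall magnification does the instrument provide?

The overall magnification of a compound microscope is the product of the objective and eyepiece magnifications:
M = M_obj x M_eye = 6 x 7 = 42.

42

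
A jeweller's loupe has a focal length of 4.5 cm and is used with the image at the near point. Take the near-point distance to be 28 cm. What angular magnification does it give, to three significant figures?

M = 1 + D/f = 1 + 28/4.5 = 7.222.

7.22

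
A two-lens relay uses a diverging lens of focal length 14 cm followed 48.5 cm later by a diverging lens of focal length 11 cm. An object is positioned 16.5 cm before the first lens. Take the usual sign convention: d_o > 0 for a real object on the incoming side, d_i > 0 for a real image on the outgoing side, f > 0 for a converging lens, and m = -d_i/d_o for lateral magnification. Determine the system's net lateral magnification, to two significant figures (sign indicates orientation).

0.075

Applying the thin-lens equation to the first lens, 1/(-14) = 1/16.5 + 1/d_i1, which gives d_i1 = -7.574 cm.
Its lateral magnification is m_1 = -d_i1/d_o1 = -(-7.574)/16.5 = 0.4590.
The intermediate image is virtual, 7.574 cm to the left of lens 1, so d_o2 = L - d_i1 = 48.5 - (-7.574) = 56.074 cm.
Applying the thin-lens equation again with f_2 = -11 cm and d_o2 = 56.074 cm gives d_i2 = -9.196 cm.
m_2 = -(-9.196)/(56.074) = 0.1640.
The system's lateral magnification is m_1 m_2 = (0.4590)(0.1640) = 0.0753.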